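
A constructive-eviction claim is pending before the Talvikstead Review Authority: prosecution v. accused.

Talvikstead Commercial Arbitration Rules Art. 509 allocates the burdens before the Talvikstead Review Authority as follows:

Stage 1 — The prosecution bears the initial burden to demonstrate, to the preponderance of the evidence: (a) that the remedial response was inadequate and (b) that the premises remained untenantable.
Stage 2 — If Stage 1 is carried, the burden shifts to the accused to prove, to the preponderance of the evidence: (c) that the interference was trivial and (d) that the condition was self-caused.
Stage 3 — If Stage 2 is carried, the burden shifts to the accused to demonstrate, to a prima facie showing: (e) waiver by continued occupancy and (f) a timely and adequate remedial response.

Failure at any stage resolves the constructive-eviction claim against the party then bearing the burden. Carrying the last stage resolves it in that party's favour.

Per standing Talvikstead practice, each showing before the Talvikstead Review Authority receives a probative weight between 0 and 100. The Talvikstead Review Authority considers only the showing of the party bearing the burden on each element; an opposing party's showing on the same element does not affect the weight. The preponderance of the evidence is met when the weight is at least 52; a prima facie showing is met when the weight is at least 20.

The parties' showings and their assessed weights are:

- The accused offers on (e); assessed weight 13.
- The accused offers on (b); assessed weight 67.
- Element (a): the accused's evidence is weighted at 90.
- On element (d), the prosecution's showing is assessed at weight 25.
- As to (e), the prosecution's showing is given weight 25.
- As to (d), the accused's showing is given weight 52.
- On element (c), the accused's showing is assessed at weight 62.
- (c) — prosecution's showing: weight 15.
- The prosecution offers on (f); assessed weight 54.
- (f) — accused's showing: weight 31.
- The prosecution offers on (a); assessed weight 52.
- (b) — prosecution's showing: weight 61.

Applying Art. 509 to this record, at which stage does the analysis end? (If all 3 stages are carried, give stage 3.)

Stage 1 — burden on prosecution; standard: the preponderance of the evidence (weight is at least 52).
    (a): 52 (accused's 90 disregarded) ≥ 52 [met]
    (b): 61 (accused's 67 disregarded) ≥ 52 [met]
  All elements met. The burden passes to the accused.
Stage 2 — burden on accused; standard: the preponderance of the evidence (weight is at least 52).
    (c): 62 (prosecution's 15 disregarded) ≥ 52 [met]
    (d): 52 (prosecution's 25 disregarded) ≥ 52 [met]
  Stage 2 carried; the burden remains with the accused.
Stage 3 — burden on accused; standard: a prima facie showing (weight is at least 20).
    (e): 13 (prosecution's 25 disregarded) < 20 [not met]
    (f): 31 (prosecution's 54 disregarded) ≥ 20 [met]
  The accused does not carry Stage 3.
So the prosecution prevails.

stage 3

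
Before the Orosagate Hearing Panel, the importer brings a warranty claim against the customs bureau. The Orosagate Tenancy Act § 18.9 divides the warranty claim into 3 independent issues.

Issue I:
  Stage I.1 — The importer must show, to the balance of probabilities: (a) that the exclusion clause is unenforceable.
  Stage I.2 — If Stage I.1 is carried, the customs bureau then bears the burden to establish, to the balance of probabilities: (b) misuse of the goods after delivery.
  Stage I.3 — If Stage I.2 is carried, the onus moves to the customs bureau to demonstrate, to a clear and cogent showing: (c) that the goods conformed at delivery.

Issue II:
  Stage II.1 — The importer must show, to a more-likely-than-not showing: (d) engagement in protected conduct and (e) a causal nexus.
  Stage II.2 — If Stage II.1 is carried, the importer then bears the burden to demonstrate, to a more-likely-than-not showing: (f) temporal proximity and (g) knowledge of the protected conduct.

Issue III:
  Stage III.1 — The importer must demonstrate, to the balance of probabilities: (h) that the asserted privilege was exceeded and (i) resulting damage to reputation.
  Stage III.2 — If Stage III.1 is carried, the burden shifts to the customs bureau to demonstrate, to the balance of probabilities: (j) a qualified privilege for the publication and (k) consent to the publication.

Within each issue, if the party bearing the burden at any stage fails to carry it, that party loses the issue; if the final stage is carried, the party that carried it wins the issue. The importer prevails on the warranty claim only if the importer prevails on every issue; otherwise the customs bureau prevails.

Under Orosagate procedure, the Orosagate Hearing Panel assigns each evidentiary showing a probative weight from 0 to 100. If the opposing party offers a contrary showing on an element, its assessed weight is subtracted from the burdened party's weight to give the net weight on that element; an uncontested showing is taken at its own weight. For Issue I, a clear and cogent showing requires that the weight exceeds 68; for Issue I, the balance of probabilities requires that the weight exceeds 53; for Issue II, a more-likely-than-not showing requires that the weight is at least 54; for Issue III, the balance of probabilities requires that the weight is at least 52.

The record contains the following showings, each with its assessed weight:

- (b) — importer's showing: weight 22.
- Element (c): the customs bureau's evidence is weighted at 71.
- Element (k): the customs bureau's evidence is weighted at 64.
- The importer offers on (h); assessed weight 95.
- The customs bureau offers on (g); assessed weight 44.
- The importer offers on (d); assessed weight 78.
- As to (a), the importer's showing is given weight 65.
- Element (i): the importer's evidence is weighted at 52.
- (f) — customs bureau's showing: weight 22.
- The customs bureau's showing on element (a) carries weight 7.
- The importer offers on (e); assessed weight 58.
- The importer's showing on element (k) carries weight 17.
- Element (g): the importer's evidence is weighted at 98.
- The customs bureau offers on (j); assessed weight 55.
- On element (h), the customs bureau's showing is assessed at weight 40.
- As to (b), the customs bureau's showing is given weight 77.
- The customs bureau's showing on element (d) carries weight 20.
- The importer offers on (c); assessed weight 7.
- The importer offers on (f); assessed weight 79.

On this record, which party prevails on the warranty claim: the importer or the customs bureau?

— Issue I —
Stage I.1 (importer, the balance of probabilities, weight exceeds 53): (a) net 65−7=58 > 53 — meets.
  The importer carries Stage I.1; the customs bureau now bears the burden.
Stage I.2 (customs bureau, the balance of probabilities, weight exceeds 53): (b) net 77−22=55 > 53 — meets.
  All elements met. The customs bureau retains the burden for Stage I.3.
Stage I.3 (customs bureau, a clear and cogent showing, weight exceeds 68): (c) net 71−7=64 ≤ 68 — fails.
  The customs bureau does not carry Stage I.3.
The analysis ends at Stage I.3; the importer prevails on this issue.
— Issue II —
At Stage II.1 the importer must meet a more-likely-than-not showing (weight is at least 54): on (d) the weight is 78 less the opposing 20 gives net 58, ≥ 54, so (d) meets the standard; on (e) the weight is 58, ≥ 54, so (e) meets the standard.
  Stage II.1 carried; the burden remains with the importer.
At Stage II.2 the importer must meet a more-likely-than-not showing (weight is at least 54): on (f) the weight is 79 less the opposing 22 gives net 57, ≥ 54, so (f) meets the standard; on (g) the weight is 98 less the opposing 44 gives net 54, ≥ 54, so (g) meets the standard.
  The importer carries the last stage.
All stages carried — the importer prevails on this issue.
— Issue III —
Stage III.1 — burden on importer; standard: the balance of probabilities (weight is at least 52).
    (h): 95 − 40 = 55 ≥ 52 [met]
    (i): 52 ≥ 52 [met]
  The importer carries Stage III.1; the customs bureau now bears the burden.
Stage III.2 — burden on customs bureau; standard: the balance of probabilities (weight is at least 52).
    (j): 55 ≥ 52 [met]
    (k): 64 − 17 = 47 < 52 [not met]
  The customs bureau does not carry Stage III.2.
The analysis ends at Stage III.2; the importer prevails on this issue.
Per-issue: Issue I → importer; Issue II → importer; Issue III → importer. The importer must prevail on every issue; overall, the importer prevails.

importer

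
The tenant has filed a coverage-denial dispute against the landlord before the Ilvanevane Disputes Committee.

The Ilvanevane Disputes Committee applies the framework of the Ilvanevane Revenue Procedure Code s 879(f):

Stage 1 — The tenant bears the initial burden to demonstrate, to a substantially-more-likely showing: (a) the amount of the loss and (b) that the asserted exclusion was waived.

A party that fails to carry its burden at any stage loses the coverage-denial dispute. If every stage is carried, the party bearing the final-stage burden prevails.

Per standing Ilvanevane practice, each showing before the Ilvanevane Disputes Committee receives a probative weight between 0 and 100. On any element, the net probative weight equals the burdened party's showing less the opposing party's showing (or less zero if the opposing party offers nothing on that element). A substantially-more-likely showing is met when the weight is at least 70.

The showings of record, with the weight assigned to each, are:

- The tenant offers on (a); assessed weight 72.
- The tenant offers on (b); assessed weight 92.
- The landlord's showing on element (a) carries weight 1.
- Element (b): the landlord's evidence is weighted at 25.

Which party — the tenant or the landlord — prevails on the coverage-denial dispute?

landlord

At Stage 1 the tenant must meet a substantially-more-likely showing (weight is at least 70): on (a) the weight is 72 less the opposing 1 gives net 71, which does reach 70, so (a) meets the standard; on (b) the weight is 92 less the opposing 25 gives net 67, which does not reach 70, so (b) does not meet the standard.
  Stage 1 not carried; the tenant fails its burden.
The landlord prevails.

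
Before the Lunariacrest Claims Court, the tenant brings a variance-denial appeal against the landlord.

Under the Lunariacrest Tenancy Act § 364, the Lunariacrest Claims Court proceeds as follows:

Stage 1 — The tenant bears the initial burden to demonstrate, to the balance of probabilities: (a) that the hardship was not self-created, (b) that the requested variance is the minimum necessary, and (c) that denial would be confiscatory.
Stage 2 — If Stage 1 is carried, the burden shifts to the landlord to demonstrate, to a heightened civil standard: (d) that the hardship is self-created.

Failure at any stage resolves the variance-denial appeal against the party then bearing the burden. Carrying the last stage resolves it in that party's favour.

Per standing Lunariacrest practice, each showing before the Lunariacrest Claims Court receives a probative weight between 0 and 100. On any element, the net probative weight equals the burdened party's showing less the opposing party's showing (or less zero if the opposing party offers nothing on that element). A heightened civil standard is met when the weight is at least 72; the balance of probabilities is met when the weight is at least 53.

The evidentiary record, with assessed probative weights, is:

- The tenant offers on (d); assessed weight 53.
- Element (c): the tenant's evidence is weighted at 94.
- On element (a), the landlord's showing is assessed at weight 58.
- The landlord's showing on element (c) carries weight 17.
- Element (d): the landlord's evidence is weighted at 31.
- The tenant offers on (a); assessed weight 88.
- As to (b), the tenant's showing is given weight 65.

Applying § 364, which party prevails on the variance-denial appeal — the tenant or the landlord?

landlord

Stage 1 — burden on tenant; standard: the balance of probabilities (weight is at least 53).
    (a): 88 − 58 = 30 < 53 [not met]
    (b): 65 ≥ 53 [met]
    (c): 94 − 17 = 77 ≥ 53 [met]
  Not every element is met, so the tenant fails to carry Stage 1.
The landlord prevails.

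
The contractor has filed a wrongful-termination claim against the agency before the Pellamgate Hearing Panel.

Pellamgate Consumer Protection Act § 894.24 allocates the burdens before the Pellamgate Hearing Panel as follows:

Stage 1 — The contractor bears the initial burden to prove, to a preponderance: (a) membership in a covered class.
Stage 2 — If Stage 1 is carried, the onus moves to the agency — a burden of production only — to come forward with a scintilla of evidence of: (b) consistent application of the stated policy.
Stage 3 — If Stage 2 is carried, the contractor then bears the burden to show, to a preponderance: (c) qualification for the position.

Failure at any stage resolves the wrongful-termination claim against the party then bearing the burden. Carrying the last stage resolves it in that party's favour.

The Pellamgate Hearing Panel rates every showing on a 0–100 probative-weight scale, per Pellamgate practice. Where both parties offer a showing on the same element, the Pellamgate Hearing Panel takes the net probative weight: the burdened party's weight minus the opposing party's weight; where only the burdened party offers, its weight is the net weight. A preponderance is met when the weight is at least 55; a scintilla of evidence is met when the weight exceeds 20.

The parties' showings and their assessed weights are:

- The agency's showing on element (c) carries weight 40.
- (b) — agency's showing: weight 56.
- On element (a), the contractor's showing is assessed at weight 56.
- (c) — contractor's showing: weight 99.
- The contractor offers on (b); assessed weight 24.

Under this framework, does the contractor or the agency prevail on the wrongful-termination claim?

contractor

Stage 1 — burden on contractor; standard: a preponderance (weight is at least 55).
    (a): 56 ≥ 55 [met]
  The contractor carries Stage 1; the agency now bears the burden.
Stage 2 — burden on agency; standard: a scintilla of evidence (weight exceeds 20).
    (b): 56 − 24 = 32 > 20 [met]
  Stage 2 is satisfied; the onus moves to the contractor.
Stage 3 — burden on contractor; standard: a preponderance (weight is at least 55).
    (c): 99 − 40 = 59 ≥ 55 [met]
  The contractor carries the last stage.
Every stage carried; the contractor prevails.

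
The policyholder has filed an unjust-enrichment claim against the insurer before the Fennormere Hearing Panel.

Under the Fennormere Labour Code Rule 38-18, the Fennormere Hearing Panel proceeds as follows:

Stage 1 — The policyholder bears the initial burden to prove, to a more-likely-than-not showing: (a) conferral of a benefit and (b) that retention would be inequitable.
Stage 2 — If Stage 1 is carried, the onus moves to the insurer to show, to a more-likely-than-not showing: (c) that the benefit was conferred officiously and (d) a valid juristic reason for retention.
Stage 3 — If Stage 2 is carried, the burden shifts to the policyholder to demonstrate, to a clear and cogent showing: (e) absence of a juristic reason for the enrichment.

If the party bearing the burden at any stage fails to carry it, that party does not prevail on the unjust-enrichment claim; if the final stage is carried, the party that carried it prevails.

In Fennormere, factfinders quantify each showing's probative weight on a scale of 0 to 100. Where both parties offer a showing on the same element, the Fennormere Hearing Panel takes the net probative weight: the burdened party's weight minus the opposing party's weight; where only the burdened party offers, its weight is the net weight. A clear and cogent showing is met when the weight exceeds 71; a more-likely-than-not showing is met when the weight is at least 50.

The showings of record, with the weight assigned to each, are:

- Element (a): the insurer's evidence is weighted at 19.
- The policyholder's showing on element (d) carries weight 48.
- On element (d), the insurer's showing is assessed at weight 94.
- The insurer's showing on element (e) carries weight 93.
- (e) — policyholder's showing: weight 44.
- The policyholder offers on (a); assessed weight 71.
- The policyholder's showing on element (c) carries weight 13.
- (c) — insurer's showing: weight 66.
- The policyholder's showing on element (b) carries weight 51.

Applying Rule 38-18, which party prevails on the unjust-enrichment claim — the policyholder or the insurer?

Stage 1 — burden on policyholder; standard: a more-likely-than-not showing (weight is at least 50).
    (a): 71 − 19 = 52 ≥ 50 [met]
    (b): 51 ≥ 50 [met]
  Stage 1 is satisfied; the onus moves to the insurer.
Stage 2 — burden on insurer; standard: a more-likely-than-not showing (weight is at least 50).
    (c): 66 − 13 = 53 ≥ 50 [met]
    (d): 94 − 48 = 46 < 50 [not met]
  Not every element is met, so the insurer fails to carry Stage 2.
So the policyholder prevails.

policyholder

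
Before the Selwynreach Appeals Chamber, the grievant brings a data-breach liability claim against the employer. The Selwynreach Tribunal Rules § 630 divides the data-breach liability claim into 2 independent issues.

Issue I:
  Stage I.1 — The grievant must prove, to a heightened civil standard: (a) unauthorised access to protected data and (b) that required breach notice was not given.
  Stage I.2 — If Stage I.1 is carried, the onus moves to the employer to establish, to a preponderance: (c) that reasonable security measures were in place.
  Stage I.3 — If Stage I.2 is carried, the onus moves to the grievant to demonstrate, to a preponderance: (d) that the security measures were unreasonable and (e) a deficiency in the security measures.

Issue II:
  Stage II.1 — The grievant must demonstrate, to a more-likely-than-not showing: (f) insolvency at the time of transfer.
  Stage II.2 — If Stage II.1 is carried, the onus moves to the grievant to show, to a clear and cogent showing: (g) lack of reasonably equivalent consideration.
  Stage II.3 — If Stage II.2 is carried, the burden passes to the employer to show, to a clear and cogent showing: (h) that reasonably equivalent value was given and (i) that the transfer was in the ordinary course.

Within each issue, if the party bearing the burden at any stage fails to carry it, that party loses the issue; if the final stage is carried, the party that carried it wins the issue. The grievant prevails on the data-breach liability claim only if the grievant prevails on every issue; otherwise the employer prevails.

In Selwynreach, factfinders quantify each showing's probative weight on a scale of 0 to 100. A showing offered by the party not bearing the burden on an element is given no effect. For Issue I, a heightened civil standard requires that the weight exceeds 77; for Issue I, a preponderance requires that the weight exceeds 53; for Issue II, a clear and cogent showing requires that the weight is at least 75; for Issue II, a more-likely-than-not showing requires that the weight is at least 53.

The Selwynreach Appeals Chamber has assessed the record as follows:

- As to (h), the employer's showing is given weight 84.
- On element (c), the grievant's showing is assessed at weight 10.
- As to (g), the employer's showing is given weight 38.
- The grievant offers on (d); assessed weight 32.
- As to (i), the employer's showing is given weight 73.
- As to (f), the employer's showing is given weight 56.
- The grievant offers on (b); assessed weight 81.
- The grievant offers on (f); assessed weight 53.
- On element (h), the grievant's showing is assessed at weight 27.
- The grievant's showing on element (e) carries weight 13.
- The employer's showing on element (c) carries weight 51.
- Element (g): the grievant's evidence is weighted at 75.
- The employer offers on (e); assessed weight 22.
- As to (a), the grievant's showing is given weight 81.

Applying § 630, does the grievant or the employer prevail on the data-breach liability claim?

— Issue I —
Stage I.1 — burden on grievant; standard: a heightened civil standard (weight exceeds 77).
    (a): 81 > 77 [met]
    (b): 81 > 77 [met]
  All elements met. The burden passes to the employer.
Stage I.2 — burden on employer; standard: a preponderance (weight exceeds 53).
    (c): 51 (grievant's 10 disregarded) ≤ 53 [not met]
  The employer does not carry Stage I.2.
The analysis ends at Stage I.2; the grievant prevails on this issue.
— Issue II —
Stage II.1 (grievant, a more-likely-than-not showing, weight is at least 53): (f) 53 (employer's 56 disregarded) ≥ 53 — meets.
  Stage II.1 carried; the burden remains with the grievant.
Stage II.2 (grievant, a clear and cogent showing, weight is at least 75): (g) 75 (employer's 38 disregarded) ≥ 75 — meets.
  All elements met. The burden passes to the employer.
Stage II.3 (employer, a clear and cogent showing, weight is at least 75): (h) 84 (grievant's 27 disregarded) ≥ 75 — meets; (i) 73 < 75 — fails.
  The employer does not carry Stage II.3.
So the grievant prevails on this issue.
Per-issue: Issue I → grievant; Issue II → grievant. The grievant must prevail on every issue; overall, the grievant prevails.

grievant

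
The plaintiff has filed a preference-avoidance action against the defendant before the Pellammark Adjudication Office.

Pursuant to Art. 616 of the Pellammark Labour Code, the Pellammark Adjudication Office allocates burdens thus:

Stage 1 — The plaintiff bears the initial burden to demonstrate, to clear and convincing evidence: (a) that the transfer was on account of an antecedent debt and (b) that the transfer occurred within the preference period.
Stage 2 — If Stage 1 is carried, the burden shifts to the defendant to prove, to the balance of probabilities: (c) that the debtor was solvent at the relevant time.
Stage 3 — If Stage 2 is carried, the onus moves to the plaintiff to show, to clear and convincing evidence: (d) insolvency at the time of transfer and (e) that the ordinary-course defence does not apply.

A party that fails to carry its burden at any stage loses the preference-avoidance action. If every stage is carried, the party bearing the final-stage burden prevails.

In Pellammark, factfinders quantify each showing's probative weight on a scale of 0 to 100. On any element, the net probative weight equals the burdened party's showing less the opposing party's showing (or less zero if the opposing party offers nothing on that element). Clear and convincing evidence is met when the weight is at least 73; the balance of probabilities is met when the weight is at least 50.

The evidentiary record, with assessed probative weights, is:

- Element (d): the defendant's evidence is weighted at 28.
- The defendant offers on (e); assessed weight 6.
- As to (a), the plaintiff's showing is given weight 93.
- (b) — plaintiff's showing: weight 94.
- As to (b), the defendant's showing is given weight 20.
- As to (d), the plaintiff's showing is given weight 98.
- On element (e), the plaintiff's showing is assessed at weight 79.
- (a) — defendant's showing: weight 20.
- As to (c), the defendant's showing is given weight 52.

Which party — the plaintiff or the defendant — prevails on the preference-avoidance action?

At Stage 1 the plaintiff must meet clear and convincing evidence (weight is at least 73): on (a) the weight is 93 less the opposing 20 gives net 73, which does reach 73, so (a) meets the standard; on (b) the weight is 94 less the opposing 20 gives net 74, which does reach 73, so (b) meets the standard.
  The plaintiff carries Stage 1; the defendant now bears the burden.
At Stage 2 the defendant must meet the balance of probabilities (weight is at least 50): on (c) the weight is 52, ≥ 50, so (c) meets the standard.
  Stage 2 carried; the burden shifts to the plaintiff.
At Stage 3 the plaintiff must meet clear and convincing evidence (weight is at least 73): on (d) the weight is 98 less the opposing 28 gives net 70, which does not reach 73, so (d) does not meet the standard; on (e) the weight is 79 less the opposing 6 gives net 73, which does reach 73, so (e) meets the standard.
  The plaintiff does not carry Stage 3.
The analysis ends at Stage 3; the defendant prevails.

defendant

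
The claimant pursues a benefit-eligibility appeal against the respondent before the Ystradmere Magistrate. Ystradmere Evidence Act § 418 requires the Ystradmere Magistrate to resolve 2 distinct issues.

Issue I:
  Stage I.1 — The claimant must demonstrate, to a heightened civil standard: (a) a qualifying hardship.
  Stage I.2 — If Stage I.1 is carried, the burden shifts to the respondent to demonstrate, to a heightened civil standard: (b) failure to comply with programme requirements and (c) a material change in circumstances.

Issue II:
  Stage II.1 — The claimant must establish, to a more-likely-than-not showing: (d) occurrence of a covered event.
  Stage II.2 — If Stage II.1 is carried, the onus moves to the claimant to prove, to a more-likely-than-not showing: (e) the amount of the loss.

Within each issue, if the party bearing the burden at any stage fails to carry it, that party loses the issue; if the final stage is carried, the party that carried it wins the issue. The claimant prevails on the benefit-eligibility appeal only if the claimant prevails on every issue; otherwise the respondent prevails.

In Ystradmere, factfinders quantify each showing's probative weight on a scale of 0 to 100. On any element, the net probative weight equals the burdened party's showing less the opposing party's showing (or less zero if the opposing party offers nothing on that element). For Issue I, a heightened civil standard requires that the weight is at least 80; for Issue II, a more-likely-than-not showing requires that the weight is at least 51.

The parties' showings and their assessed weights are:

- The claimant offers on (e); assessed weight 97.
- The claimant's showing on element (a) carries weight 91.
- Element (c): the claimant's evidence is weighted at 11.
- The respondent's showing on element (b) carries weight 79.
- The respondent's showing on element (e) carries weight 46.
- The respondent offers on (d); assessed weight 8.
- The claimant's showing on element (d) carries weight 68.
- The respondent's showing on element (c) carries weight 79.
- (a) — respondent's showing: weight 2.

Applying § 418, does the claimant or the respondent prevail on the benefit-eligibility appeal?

claimant

— Issue I —
At Stage I.1 the claimant must meet a heightened civil standard (weight is at least 80): on (a) the weight is 91 less the opposing 2 gives net 89, which does reach 80, so (a) meets the standard.
  All elements met. The burden passes to the respondent.
At Stage I.2 the respondent must meet a heightened civil standard (weight is at least 80): on (b) the weight is 79, which does not reach 80, so (b) does not meet the standard; on (c) the weight is 79 less the opposing 11 gives net 68, < 80, so (c) does not meet the standard.
  The respondent does not carry Stage I.2.
So the claimant prevails on this issue.
— Issue II —
At Stage II.1 the claimant must meet a more-likely-than-not showing (weight is at least 51): on (d) the weight is 68 less the opposing 8 gives net 60, ≥ 51, so (d) meets the standard.
  All elements met. The claimant retains the burden for Stage II.2.
At Stage II.2 the claimant must meet a more-likely-than-not showing (weight is at least 51): on (e) the weight is 97 less the opposing 46 gives net 51, ≥ 51, so (e) meets the standard.
  The claimant carries the last stage.
Every stage carried; the claimant prevails on this issue.
Per-issue: Issue I → claimant; Issue II → claimant. The claimant must prevail on every issue; overall, the claimant prevails.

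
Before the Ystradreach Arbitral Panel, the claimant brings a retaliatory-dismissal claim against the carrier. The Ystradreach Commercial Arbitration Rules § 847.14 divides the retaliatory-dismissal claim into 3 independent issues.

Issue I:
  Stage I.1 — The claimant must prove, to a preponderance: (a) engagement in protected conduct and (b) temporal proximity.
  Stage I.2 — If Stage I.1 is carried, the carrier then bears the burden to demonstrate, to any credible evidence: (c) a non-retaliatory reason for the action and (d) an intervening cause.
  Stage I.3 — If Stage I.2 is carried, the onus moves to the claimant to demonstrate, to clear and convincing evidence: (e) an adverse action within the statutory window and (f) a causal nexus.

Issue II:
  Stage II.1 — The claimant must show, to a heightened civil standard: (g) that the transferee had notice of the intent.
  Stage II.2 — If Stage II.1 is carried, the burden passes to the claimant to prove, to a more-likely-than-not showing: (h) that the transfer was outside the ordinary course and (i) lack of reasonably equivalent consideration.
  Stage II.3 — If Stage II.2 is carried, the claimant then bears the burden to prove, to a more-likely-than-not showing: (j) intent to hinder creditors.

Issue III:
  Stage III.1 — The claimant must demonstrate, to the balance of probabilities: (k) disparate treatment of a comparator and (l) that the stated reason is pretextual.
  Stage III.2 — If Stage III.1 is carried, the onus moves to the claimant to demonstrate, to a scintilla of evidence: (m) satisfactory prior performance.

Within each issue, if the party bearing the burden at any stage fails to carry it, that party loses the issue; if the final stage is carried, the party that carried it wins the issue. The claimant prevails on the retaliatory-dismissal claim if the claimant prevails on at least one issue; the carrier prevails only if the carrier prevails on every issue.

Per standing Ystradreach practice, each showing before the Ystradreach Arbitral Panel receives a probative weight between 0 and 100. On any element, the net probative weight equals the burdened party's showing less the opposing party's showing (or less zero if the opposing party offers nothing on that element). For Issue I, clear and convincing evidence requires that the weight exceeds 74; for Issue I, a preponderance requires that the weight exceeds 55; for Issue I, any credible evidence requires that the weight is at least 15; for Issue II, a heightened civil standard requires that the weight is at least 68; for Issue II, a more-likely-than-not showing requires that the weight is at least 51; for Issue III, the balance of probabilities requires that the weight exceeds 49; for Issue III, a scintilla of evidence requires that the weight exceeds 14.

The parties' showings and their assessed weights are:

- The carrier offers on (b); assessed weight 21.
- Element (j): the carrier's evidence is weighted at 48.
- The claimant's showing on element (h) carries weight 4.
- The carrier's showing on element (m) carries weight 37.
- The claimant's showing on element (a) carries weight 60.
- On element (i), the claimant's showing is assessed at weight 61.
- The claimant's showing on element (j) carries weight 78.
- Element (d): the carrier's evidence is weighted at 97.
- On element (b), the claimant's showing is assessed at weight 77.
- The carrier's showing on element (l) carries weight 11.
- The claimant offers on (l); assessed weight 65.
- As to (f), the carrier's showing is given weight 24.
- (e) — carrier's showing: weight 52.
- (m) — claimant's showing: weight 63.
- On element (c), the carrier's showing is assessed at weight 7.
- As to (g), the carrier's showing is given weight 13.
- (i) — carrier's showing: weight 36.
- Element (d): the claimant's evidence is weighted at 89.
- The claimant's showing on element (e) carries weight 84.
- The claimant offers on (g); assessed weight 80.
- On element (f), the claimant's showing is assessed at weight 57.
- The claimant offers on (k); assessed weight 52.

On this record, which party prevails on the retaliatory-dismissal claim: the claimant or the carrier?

claimant

— Issue I —
Stage I.1 — burden on claimant; standard: a preponderance (weight exceeds 55).
    (a): 60 > 55 [met]
    (b): 77 − 21 = 56 > 55 [met]
  The claimant carries Stage I.1; the carrier now bears the burden.
Stage I.2 — burden on carrier; standard: any credible evidence (weight is at least 15).
    (c): 7 < 15 [not met]
    (d): 97 − 89 = 8 < 15 [not met]
  The carrier does not carry Stage I.2.
So the claimant prevails on this issue.
— Issue II —
Stage II.1 — burden on claimant; standard: a heightened civil standard (weight is at least 68).
    (g): 80 − 13 = 67 < 68 [not met]
  Stage II.1 not carried; the claimant fails its burden.
So the carrier prevails on this issue.
— Issue III —
Stage III.1 — burden on claimant; standard: the balance of probabilities (weight exceeds 49).
    (k): 52 > 49 [met]
    (l): 65 − 11 = 54 > 49 [met]
  Stage III.1 carried; the burden remains with the claimant.
Stage III.2 — burden on claimant; standard: a scintilla of evidence (weight exceeds 14).
    (m): 63 − 37 = 26 > 14 [met]
  All elements met at the final stage.
Every stage carried; the claimant prevails on this issue.
Per-issue: Issue I → claimant; Issue II → carrier; Issue III → claimant. The claimant must prevail on at least one issue; overall, the claimant prevails.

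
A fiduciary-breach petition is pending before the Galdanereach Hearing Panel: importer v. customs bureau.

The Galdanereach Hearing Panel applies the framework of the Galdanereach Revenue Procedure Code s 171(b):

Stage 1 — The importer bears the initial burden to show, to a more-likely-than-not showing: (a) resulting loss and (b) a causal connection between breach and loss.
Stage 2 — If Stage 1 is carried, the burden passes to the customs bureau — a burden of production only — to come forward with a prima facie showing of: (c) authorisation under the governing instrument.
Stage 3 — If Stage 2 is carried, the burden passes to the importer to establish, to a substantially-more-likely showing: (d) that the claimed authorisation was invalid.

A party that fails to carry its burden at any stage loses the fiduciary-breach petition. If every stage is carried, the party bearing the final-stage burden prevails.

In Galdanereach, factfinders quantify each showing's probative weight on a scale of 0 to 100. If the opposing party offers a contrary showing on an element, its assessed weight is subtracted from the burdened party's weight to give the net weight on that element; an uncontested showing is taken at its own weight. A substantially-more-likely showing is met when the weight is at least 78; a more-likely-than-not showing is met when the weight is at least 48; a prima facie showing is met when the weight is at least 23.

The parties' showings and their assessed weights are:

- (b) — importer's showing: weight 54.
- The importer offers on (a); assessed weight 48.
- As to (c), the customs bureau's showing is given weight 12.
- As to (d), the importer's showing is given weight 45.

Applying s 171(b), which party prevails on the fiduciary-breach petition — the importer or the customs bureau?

At Stage 1 the importer must meet a more-likely-than-not showing (weight is at least 48): on (a) the weight is 48, which does reach 48, so (a) meets the standard; on (b) the weight is 54, ≥ 48, so (b) meets the standard.
  Stage 1 is satisfied; the onus moves to the customs bureau.
At Stage 2 the customs bureau must meet a prima facie showing (weight is at least 23): on (c) the weight is 12, < 23, so (c) does not meet the standard.
  The customs bureau does not carry Stage 2.
So the importer prevails.

importer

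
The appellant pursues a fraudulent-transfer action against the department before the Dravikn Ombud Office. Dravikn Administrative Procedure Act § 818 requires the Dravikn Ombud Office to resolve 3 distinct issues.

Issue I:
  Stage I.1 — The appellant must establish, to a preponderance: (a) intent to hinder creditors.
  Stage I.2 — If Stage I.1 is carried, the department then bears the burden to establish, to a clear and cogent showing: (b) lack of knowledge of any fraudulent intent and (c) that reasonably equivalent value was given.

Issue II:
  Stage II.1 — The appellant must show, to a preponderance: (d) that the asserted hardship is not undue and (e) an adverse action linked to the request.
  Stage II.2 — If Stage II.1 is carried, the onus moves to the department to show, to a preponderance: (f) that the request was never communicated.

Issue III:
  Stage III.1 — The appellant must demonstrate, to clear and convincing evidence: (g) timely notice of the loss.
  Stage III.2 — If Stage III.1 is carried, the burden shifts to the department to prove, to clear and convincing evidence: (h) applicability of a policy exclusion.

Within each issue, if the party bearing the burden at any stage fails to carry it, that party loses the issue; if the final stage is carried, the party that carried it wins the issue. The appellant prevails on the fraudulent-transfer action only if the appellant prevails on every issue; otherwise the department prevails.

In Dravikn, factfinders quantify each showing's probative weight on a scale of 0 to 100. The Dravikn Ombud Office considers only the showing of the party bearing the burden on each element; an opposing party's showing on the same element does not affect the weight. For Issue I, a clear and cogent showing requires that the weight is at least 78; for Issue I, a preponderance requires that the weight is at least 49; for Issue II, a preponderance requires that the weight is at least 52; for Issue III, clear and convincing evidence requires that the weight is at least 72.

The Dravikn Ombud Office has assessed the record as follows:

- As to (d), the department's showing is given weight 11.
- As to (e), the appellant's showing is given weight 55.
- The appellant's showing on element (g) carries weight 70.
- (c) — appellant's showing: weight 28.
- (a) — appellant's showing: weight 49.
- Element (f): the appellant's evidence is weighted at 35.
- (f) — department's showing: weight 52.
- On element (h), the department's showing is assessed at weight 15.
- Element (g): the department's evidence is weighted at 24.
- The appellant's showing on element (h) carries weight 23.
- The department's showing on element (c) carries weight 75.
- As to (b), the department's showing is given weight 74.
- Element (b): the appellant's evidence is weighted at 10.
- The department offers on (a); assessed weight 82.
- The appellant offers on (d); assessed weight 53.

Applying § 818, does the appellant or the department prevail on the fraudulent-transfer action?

department

— Issue I —
Stage I.1 (appellant, a preponderance, weight is at least 49): (a) 49 (department's 82 disregarded) ≥ 49 — meets.
  Stage I.1 is satisfied; the onus moves to the department.
Stage I.2 (department, a clear and cogent showing, weight is at least 78): (b) 74 (appellant's 10 disregarded) < 78 — fails; (c) 75 (appellant's 28 disregarded) < 78 — fails.
  Not every element is met, so the department fails to carry Stage I.2.
So the appellant prevails on this issue.
— Issue II —
Stage II.1 — burden on appellant; standard: a preponderance (weight is at least 52).
    (d): 53 (department's 11 disregarded) ≥ 52 [met]
    (e): 55 ≥ 52 [met]
  Stage II.1 carried; the burden shifts to the department.
Stage II.2 — burden on department; standard: a preponderance (weight is at least 52).
    (f): 52 (appellant's 35 disregarded) ≥ 52 [met]
  The department carries the last stage.
With every stage satisfied, the department prevails on this issue.
— Issue III —
At Stage III.1 the appellant must meet clear and convincing evidence (weight is at least 72): on (g) the weight is 70 (the department's 24 is given no effect), which does not reach 72, so (g) does not meet the standard.
  Not every element is met, so the appellant fails to carry Stage III.1.
So the department prevails on this issue.
Per-issue: Issue I → appellant; Issue II → department; Issue III → department. The appellant must prevail on every issue; overall, the department prevails.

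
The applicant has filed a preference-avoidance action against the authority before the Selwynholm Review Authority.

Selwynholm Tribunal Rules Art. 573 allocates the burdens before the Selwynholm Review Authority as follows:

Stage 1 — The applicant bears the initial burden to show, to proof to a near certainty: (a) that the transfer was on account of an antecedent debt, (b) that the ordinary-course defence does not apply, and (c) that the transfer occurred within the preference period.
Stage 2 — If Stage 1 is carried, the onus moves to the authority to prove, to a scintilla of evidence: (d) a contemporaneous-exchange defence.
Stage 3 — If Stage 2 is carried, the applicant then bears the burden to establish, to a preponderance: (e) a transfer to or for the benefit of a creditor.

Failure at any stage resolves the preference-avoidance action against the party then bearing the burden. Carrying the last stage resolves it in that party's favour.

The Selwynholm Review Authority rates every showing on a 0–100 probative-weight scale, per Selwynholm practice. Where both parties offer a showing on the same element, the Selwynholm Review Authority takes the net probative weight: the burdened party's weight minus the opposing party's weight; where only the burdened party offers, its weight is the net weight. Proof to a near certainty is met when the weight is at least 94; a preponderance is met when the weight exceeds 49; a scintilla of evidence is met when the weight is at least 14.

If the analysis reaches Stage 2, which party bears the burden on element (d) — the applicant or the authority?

Stage 2's rule assigns the burden to the authority (to a scintilla of evidence).

authority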